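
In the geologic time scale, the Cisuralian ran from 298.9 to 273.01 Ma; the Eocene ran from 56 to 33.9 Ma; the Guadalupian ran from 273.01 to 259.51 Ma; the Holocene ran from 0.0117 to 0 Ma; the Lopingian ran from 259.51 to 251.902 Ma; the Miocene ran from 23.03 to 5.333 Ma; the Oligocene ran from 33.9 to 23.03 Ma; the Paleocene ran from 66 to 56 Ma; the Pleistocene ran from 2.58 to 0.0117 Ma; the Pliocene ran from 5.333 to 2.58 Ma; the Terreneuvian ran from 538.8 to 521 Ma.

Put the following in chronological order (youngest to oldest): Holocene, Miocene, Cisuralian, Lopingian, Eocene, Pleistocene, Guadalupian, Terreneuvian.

Holocene, Pleistocene, Miocene, Eocene, Lopingian, Guadalupian, Cisuralian, Terreneuvian

Read off each span (Ma): Holocene 0.0117–0; Miocene 23.03–5.333; Cisuralian 298.9–273.01; Lopingian 259.51–251.902; Eocene 56–33.9; Pleistocene 2.58–0.0117; Guadalupian 273.01–259.51; Terreneuvian 538.8–521.
Larger Ma is older, so oldest→youngest is Terreneuvian, Cisuralian, Guadalupian, Lopingian, Eocene, Miocene, Pleistocene, Holocene; reverse it for youngest→oldest.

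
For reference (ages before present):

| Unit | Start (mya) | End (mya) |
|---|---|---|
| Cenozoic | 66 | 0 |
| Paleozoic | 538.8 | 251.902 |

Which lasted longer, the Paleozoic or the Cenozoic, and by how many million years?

Paleozoic, by 220.898 million years

Paleozoic: 538.8 − 251.902 = 286.898 Myr.
Cenozoic: 66 − 0 = 66 Myr.
Difference: 286.898 − 66 = 220.898 Myr, so the Paleozoic was longer.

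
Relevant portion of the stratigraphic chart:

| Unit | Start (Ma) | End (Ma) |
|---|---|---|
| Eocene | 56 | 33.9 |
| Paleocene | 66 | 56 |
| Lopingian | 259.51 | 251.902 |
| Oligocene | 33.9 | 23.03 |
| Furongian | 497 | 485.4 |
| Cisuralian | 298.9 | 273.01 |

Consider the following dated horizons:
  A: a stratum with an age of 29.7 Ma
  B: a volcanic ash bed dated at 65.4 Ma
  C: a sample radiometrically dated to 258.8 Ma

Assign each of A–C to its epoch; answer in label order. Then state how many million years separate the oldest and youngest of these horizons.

Match each age against the start–end ranges in the excerpt: A = 29.7 Ma → Oligocene (33.9–23.03); B = 65.4 Ma → Paleocene (66–56); C = 258.8 Ma → Lopingian (259.51–251.902).
The largest age is 258.8 Ma and the smallest is 29.7 Ma; their difference is 229.1 Myr.

A — Oligocene; B — Paleocene; C — Lopingian; span 229.1 million years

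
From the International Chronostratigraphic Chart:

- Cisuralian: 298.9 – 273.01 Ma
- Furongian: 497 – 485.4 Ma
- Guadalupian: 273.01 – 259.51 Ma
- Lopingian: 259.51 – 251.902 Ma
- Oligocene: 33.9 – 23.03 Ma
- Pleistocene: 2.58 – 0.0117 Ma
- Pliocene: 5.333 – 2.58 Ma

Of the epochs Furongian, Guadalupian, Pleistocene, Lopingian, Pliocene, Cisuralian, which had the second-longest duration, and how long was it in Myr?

Durations: Furongian 11.6; Guadalupian 13.5; Pleistocene 2.5683; Lopingian 7.608; Pliocene 2.753; Cisuralian 25.89 Myr.
Sorted longest-first: Cisuralian (25.89), Guadalupian (13.5), Furongian (11.6), Lopingian (7.608), Pliocene (2.753), Pleistocene (2.5683).
The second longest is Guadalupian at 13.5 Myr.

Guadalupian, 13.5 million years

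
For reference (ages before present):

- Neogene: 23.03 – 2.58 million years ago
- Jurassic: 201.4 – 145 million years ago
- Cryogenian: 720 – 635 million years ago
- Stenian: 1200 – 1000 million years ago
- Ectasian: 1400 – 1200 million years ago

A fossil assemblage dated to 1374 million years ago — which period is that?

Ectasian

1374 Ma lies between 1400 and 1200 Ma, so it falls in the Ectasian.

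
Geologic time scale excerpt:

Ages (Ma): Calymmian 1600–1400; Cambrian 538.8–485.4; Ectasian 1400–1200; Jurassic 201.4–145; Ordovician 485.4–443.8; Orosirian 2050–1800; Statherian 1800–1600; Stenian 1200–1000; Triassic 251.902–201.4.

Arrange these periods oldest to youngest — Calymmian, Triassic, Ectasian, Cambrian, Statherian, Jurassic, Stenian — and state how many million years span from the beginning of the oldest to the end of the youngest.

Statherian, Calymmian, Ectasian, Stenian, Cambrian, Triassic, Jurassic; total span 1655 Myr

From the excerpt: Calymmian 1600–1400; Triassic 251.902–201.4; Ectasian 1400–1200; Cambrian 538.8–485.4; Statherian 1800–1600; Jurassic 201.4–145; Stenian 1200–1000 (Ma).
Larger Ma is earlier, so the oldest is Statherian and the youngest is Jurassic; oldest to youngest: Statherian, Calymmian, Ectasian, Stenian, Cambrian, Triassic, Jurassic.
Oldest start 1800 minus youngest end 145 gives 1655 Myr overall.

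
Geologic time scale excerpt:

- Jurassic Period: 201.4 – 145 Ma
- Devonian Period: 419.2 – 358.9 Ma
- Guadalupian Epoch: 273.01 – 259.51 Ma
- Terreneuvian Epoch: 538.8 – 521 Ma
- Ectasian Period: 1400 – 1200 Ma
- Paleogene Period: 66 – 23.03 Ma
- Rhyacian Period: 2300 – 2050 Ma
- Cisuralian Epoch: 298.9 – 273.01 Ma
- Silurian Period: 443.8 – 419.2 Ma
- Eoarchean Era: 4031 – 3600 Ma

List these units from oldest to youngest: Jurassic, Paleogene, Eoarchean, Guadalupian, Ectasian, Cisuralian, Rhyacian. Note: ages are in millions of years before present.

Eoarchean → Rhyacian → Ectasian → Cisuralian → Guadalupian → Jurassic → Paleogene

The oldest of these is Eoarchean (starts 4031 Ma) and the youngest is Paleogene (ends 23.03 Ma).
In between, by decreasing start age: Rhyacian (2300), Ectasian (1400), Cisuralian (298.9), Guadalupian (273.01), Jurassic (201.4).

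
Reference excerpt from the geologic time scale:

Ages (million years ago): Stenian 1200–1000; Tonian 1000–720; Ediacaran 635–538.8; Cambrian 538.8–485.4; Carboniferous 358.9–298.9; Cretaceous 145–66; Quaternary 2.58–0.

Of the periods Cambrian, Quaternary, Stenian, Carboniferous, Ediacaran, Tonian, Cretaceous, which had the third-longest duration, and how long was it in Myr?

Ediacaran, 96.2 million years

Start − end for each: Cambrian 538.8 − 485.4 = 53.4; Quaternary 2.58 − 0 = 2.58; Stenian 1200 − 1000 = 200; Carboniferous 358.9 − 298.9 = 60; Ediacaran 635 − 538.8 = 96.2; Tonian 1000 − 720 = 280; Cretaceous 145 − 66 = 79.
Ranking these from longest: Tonian > Stenian > Ediacaran > Cretaceous > Carboniferous > Cambrian > Quaternary.
Position 3 in that ranking is Ediacaran, which lasted 96.2 Myr.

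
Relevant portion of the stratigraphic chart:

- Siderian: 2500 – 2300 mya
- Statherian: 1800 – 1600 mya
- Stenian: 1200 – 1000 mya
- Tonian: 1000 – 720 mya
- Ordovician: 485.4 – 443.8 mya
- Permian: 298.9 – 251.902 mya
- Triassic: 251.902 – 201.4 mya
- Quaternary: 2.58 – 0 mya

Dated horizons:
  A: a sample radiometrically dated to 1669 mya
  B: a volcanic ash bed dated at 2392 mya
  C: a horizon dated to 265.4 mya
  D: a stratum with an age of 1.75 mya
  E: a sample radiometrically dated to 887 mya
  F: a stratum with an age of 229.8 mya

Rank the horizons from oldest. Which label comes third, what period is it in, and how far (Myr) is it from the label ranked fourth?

E, in the Tonian; 621.6 million years to C

Larger Ma means older, so oldest first: B 2392 > A 1669 > E 887 > C 265.4 > F 229.8 > D 1.75.
Counting 3 along gives E (887 Ma); the excerpt puts that inside the Tonian, 1000–720 Ma.
Next in line is C (265.4 Ma), and 887 − 265.4 = 621.6 Myr.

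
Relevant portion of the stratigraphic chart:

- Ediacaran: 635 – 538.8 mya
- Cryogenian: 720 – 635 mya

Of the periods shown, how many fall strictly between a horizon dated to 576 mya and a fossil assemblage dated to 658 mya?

0

The older date is 658 Ma and the younger is 576 Ma.
No period both begins after 658 Ma and ends before 576 Ma, so the count is 0.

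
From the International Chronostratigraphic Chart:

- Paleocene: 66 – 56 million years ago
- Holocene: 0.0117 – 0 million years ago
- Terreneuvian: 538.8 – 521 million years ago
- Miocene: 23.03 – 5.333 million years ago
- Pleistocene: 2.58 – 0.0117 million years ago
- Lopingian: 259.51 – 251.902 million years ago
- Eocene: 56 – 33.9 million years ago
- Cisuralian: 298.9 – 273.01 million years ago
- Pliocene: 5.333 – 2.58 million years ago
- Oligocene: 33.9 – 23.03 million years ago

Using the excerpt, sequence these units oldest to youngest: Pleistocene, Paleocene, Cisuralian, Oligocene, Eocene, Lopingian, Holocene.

The oldest of these is Cisuralian (starts 298.9 Ma) and the youngest is Holocene (ends 0 Ma).
In between, by decreasing start age: Lopingian (259.51), Paleocene (66), Eocene (56), Oligocene (33.9), Pleistocene (2.58).

Cisuralian, Lopingian, Paleocene, Eocene, Oligocene, Pleistocene, Holocene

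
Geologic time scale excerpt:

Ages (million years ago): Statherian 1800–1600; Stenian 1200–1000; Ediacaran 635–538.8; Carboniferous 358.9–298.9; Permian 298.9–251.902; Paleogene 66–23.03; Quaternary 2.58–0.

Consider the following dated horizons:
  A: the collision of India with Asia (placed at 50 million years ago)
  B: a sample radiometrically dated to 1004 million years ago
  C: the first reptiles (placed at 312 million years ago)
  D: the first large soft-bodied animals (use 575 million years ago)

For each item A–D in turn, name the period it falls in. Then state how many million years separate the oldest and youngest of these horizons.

Match each age against the start–end ranges in the excerpt: A = 50 Ma → Paleogene (66–23.03); B = 1004 Ma → Stenian (1200–1000); C = 312 Ma → Carboniferous (358.9–298.9); D = 575 Ma → Ediacaran (635–538.8).
The largest age is 1004 Ma and the smallest is 50 Ma; their difference is 954 Myr.

A — Paleogene; B — Stenian; C — Carboniferous; D — Ediacaran; span 954 million years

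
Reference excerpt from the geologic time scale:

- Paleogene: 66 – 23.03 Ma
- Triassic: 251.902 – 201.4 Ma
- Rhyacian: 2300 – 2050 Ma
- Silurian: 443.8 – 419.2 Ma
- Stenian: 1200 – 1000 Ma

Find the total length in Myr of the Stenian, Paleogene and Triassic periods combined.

Duration is start − end for each: (1200 − 1000) + (66 − 23.03) + (251.902 − 201.4).
That is 200 + 42.97 + 50.502, which totals 293.472 million years.

293.472 million years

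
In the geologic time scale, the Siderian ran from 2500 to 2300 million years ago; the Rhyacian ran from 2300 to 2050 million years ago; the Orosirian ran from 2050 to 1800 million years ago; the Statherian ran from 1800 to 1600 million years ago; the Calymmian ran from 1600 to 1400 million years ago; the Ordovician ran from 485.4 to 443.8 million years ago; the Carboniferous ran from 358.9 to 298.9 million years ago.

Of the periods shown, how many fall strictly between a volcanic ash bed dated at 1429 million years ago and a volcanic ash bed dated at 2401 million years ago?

2401 Ma sits inside the Siderian (2500–2300) and 1429 Ma inside the Calymmian (1600–1400); neither of those is wholly between the two dates.
The listed periods lying completely between them are Rhyacian, Orosirian, Statherian — 3 in all.

3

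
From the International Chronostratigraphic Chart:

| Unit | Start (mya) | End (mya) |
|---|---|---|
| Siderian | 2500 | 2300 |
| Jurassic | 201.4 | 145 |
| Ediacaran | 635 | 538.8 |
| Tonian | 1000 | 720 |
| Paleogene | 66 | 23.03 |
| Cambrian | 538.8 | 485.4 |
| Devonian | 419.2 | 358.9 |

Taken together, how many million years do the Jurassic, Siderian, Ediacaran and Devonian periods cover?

Duration is start − end for each: (201.4 − 145) + (2500 − 2300) + (635 − 538.8) + (419.2 − 358.9).
That is 56.4 + 200 + 96.2 + 60.3, which totals 412.9 million years.

412.9 million years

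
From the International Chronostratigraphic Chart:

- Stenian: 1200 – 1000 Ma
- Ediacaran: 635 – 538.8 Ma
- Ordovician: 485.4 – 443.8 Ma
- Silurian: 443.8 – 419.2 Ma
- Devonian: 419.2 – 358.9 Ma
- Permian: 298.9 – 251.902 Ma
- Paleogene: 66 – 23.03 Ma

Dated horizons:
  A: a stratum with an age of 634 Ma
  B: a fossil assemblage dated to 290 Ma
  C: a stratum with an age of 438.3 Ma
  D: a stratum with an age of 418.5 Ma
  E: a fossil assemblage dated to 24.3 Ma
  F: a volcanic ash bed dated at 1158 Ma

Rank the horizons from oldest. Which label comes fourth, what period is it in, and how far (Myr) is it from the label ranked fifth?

D, in the Devonian; 128.5 million years to B

Larger Ma means older, so oldest first: F 1158 > A 634 > C 438.3 > D 418.5 > B 290 > E 24.3.
Counting 4 along gives D (418.5 Ma); the excerpt puts that inside the Devonian, 419.2–358.9 Ma.
Next in line is B (290 Ma), and 418.5 − 290 = 128.5 Myr.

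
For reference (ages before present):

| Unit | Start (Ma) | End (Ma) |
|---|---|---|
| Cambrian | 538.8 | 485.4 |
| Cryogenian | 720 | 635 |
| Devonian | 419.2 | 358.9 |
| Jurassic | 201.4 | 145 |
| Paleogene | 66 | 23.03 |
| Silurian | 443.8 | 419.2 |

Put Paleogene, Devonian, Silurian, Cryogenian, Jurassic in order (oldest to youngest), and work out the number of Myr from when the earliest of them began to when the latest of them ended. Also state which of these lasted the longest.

From the excerpt: Paleogene 66–23.03; Devonian 419.2–358.9; Silurian 443.8–419.2; Cryogenian 720–635; Jurassic 201.4–145 (Ma).
Larger Ma is earlier, so the oldest is Cryogenian and the youngest is Paleogene; oldest to youngest: Cryogenian, Silurian, Devonian, Jurassic, Paleogene.
Oldest start 720 minus youngest end 23.03 gives 696.97 Myr overall.
Individual lengths (start − end): Jurassic 56.4; Silurian 24.6; Cryogenian 85; Devonian 60.3; Paleogene 42.97. The largest is Cryogenian at 85 Myr.

Cryogenian, Silurian, Devonian, Jurassic, Paleogene; total span 696.97 Myr; longest is Cryogenian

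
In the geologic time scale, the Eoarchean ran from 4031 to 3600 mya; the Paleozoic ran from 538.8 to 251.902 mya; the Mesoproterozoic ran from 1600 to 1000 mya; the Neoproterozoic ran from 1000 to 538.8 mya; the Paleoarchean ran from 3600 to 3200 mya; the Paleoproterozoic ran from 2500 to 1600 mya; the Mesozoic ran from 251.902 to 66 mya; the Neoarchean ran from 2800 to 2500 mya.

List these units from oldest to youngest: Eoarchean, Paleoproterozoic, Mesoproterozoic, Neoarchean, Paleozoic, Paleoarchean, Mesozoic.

Eoarchean, Paleoarchean, Neoarchean, Paleoproterozoic, Mesoproterozoic, Paleozoic, Mesozoic

Read off each span (Ma): Eoarchean 4031–3600; Paleoproterozoic 2500–1600; Mesoproterozoic 1600–1000; Neoarchean 2800–2500; Paleozoic 538.8–251.902; Paleoarchean 3600–3200; Mesozoic 251.902–66.
Larger Ma is older, so oldest→youngest is Eoarchean, Paleoarchean, Neoarchean, Paleoproterozoic, Mesoproterozoic, Paleozoic, Mesozoic.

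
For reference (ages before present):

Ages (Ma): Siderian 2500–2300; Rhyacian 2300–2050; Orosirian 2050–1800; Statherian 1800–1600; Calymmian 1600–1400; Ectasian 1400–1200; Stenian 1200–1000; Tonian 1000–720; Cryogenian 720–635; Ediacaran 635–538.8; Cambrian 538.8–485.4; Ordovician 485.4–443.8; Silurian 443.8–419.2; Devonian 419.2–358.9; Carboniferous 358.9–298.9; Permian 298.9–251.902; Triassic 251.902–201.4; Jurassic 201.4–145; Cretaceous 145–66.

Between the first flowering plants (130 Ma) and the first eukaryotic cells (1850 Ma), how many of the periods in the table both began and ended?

The older date is 1850 Ma and the younger is 130 Ma.
Periods with start < 1850 and end > 130 Ma: Statherian (1800–1600), Calymmian (1600–1400), Ectasian (1400–1200), Stenian (1200–1000), Tonian (1000–720), Cryogenian (720–635), Ediacaran (635–538.8), Cambrian (538.8–485.4), Ordovician (485.4–443.8), Silurian (443.8–419.2), Devonian (419.2–358.9), Carboniferous (358.9–298.9), Permian (298.9–251.902), Triassic (251.902–201.4), Jurassic (201.4–145).
That is 15 complete periods.

15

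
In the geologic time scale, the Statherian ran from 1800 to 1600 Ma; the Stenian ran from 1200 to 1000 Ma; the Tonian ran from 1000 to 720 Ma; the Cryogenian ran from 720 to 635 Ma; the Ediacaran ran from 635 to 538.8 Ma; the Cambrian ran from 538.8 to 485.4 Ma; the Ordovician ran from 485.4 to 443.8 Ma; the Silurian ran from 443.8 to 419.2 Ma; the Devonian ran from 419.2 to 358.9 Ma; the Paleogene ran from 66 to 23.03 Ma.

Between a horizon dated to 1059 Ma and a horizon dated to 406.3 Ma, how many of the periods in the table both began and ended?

6

The older date is 1059 Ma and the younger is 406.3 Ma.
Periods with start < 1059 and end > 406.3 Ma: Tonian (1000–720), Cryogenian (720–635), Ediacaran (635–538.8), Cambrian (538.8–485.4), Ordovician (485.4–443.8), Silurian (443.8–419.2).
That is 6 complete periods.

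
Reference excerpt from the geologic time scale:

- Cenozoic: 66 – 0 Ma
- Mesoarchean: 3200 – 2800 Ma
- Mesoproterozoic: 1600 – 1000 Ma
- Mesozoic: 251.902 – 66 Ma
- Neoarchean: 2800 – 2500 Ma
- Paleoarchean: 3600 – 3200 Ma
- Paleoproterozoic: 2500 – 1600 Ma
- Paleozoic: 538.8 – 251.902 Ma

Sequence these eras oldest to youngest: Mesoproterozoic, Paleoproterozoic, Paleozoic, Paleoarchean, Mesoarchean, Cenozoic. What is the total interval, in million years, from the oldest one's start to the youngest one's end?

Paleoarchean, Mesoarchean, Paleoproterozoic, Mesoproterozoic, Paleozoic, Cenozoic; total span 3600 Myr

Start ages (Ma): Paleoarchean 3600, Mesoarchean 3200, Paleoproterozoic 2500, Mesoproterozoic 1600, Paleozoic 538.8, Cenozoic 66.
Ordered oldest to youngest: Paleoarchean, Mesoarchean, Paleoproterozoic, Mesoproterozoic, Paleozoic, Cenozoic.
Span = 3600 − 0 = 3600 Myr.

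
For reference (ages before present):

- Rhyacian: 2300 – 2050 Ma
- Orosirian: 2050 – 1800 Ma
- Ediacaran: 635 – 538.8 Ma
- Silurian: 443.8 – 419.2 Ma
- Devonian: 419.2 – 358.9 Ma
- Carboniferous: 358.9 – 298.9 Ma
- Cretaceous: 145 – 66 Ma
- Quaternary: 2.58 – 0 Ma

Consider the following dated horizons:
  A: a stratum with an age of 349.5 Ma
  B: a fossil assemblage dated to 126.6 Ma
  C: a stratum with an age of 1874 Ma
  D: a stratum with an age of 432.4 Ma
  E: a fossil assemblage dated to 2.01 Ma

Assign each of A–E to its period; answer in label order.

A — Carboniferous; B — Cretaceous; C — Orosirian; D — Silurian; E — Quaternary

A: 349.5 Ma lies in 358.9–298.9 Ma, so Carboniferous.
B: 126.6 Ma lies in 145–66 Ma, so Cretaceous.
C: 1874 Ma lies in 2050–1800 Ma, so Orosirian.
D: 432.4 Ma lies in 443.8–419.2 Ma, so Silurian.
E: 2.01 Ma lies in 2.58–0 Ma, so Quaternary.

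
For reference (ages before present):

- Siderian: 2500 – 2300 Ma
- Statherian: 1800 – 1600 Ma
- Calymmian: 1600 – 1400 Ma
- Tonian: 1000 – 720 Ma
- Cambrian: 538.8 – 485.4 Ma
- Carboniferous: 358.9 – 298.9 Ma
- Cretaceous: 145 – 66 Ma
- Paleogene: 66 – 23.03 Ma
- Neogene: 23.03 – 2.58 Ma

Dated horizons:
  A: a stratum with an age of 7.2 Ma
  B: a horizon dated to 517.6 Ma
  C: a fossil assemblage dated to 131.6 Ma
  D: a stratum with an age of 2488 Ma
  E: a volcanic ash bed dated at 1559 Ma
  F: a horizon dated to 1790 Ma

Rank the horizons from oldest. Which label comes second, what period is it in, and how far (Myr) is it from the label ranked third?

F, in the Statherian; 231 million years to E

Larger Ma means older, so oldest first: D 2488 > F 1790 > E 1559 > B 517.6 > C 131.6 > A 7.2.
Counting 2 along gives F (1790 Ma); the excerpt puts that inside the Statherian, 1800–1600 Ma.
Next in line is E (1559 Ma), and 1790 − 1559 = 231 Myr.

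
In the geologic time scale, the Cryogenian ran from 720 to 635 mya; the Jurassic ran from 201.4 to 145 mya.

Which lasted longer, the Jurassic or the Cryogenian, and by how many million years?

Jurassic: 201.4 − 145 = 56.4 Myr.
Cryogenian: 720 − 635 = 85 Myr.
Difference: 85 − 56.4 = 28.6 Myr, so the Cryogenian was longer.

Cryogenian, by 28.6 million years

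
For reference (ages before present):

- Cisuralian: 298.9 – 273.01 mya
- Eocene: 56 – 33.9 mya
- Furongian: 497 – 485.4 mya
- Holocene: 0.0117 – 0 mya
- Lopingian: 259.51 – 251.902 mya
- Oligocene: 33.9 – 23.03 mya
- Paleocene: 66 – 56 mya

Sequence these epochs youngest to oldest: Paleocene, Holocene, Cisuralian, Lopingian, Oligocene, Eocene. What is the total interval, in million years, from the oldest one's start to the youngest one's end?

From the excerpt: Paleocene 66–56; Holocene 0.0117–0; Cisuralian 298.9–273.01; Lopingian 259.51–251.902; Oligocene 33.9–23.03; Eocene 56–33.9 (Ma).
Larger Ma is earlier, so the oldest is Cisuralian and the youngest is Holocene; youngest to oldest: Holocene, Oligocene, Eocene, Paleocene, Lopingian, Cisuralian.
Oldest start 298.9 minus youngest end 0 gives 298.9 Myr overall.

Holocene → Oligocene → Eocene → Paleocene → Lopingian → Cisuralian; total span 298.9 Myr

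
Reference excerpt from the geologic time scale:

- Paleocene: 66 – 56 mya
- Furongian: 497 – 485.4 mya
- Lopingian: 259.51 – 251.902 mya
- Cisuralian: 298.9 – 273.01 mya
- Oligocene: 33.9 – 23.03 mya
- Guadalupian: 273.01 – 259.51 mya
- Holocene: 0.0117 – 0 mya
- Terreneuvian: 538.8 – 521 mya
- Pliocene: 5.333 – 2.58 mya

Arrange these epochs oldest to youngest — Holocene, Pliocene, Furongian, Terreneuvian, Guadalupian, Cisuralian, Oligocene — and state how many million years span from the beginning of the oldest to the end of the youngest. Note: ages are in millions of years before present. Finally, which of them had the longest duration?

From the excerpt: Holocene 0.0117–0; Pliocene 5.333–2.58; Furongian 497–485.4; Terreneuvian 538.8–521; Guadalupian 273.01–259.51; Cisuralian 298.9–273.01; Oligocene 33.9–23.03 (Ma).
Larger Ma is earlier, so the oldest is Terreneuvian and the youngest is Holocene; oldest to youngest: Terreneuvian, Furongian, Cisuralian, Guadalupian, Oligocene, Pliocene, Holocene.
Oldest start 538.8 minus youngest end 0 gives 538.8 Myr overall.
Individual lengths (start − end): Guadalupian 13.5; Terreneuvian 17.8; Holocene 0.0117; Oligocene 10.87; Pliocene 2.753; Furongian 11.6; Cisuralian 25.89. The largest is Cisuralian at 25.89 Myr.

Terreneuvian, Furongian, Cisuralian, Guadalupian, Oligocene, Pliocene, Holocene; total span 538.8 Myr; longest is Cisuralian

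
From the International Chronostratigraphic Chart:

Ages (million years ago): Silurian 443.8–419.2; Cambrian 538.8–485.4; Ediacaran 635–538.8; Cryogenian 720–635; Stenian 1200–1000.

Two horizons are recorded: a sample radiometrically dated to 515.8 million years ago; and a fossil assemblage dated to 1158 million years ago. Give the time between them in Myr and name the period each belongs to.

Elapsed time: 1158 − 515.8 = 642.2 Myr.
515.8 Ma lies within 538.8–485.4 Ma: Cambrian.
1158 Ma lies within 1200–1000 Ma: Stenian.

642.2 million years apart; the first in the Cambrian, the second in the Stenian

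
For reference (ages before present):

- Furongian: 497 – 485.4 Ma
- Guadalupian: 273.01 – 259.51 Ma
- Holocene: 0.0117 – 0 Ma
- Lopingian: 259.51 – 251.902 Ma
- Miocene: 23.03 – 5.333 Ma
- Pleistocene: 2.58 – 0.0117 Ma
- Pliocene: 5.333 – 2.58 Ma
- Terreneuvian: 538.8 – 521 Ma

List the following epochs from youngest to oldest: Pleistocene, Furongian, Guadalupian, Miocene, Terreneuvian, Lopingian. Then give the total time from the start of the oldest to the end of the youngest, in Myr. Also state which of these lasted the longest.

Pleistocene, Miocene, Lopingian, Guadalupian, Furongian, Terreneuvian; total span 538.7883 Myr; longest is Terreneuvian

From the excerpt: Pleistocene 2.58–0.0117; Furongian 497–485.4; Guadalupian 273.01–259.51; Miocene 23.03–5.333; Terreneuvian 538.8–521; Lopingian 259.51–251.902 (Ma).
Larger Ma is earlier, so the oldest is Terreneuvian and the youngest is Pleistocene; youngest to oldest: Pleistocene, Miocene, Lopingian, Guadalupian, Furongian, Terreneuvian.
Oldest start 538.8 minus youngest end 0.0117 gives 538.7883 Myr overall.
Individual lengths (start − end): Guadalupian 13.5; Furongian 11.6; Miocene 17.697; Pleistocene 2.5683; Terreneuvian 17.8; Lopingian 7.608. The largest is Terreneuvian at 17.8 Myr.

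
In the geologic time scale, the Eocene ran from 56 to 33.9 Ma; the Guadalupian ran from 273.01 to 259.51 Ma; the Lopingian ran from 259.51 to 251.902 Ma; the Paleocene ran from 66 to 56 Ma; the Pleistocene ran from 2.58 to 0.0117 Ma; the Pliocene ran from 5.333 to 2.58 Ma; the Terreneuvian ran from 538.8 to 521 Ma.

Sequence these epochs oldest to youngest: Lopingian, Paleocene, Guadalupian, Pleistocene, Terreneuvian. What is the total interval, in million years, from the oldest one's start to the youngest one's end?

Terreneuvian, Guadalupian, Lopingian, Paleocene, Pleistocene; total span 538.7883 Myr

From the excerpt: Lopingian 259.51–251.902; Paleocene 66–56; Guadalupian 273.01–259.51; Pleistocene 2.58–0.0117; Terreneuvian 538.8–521 (Ma).
Larger Ma is earlier, so the oldest is Terreneuvian and the youngest is Pleistocene; oldest to youngest: Terreneuvian, Guadalupian, Lopingian, Paleocene, Pleistocene.
Oldest start 538.8 minus youngest end 0.0117 gives 538.7883 Myr overall.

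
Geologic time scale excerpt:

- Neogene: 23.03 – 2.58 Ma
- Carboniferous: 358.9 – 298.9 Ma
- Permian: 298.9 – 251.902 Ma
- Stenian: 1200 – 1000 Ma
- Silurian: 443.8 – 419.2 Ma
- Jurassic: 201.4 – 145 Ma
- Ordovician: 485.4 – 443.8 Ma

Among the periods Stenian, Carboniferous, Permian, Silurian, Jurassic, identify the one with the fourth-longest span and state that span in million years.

Permian, 46.998 million years

Start − end for each: Stenian 1200 − 1000 = 200; Carboniferous 358.9 − 298.9 = 60; Permian 298.9 − 251.902 = 46.998; Silurian 443.8 − 419.2 = 24.6; Jurassic 201.4 − 145 = 56.4.
Ranking these from longest: Stenian > Carboniferous > Jurassic > Permian > Silurian.
Position 4 in that ranking is Permian, which lasted 46.998 Myr.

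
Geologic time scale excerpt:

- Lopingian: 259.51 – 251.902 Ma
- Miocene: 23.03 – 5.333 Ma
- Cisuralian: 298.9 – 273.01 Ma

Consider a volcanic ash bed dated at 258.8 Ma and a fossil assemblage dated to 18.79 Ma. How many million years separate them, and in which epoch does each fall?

Elapsed time: 258.8 − 18.79 = 240.01 Myr.
258.8 Ma lies within 259.51–251.902 Ma: Lopingian.
18.79 Ma lies within 23.03–5.333 Ma: Miocene.

240.01 million years apart; the first in the Lopingian, the second in the Miocene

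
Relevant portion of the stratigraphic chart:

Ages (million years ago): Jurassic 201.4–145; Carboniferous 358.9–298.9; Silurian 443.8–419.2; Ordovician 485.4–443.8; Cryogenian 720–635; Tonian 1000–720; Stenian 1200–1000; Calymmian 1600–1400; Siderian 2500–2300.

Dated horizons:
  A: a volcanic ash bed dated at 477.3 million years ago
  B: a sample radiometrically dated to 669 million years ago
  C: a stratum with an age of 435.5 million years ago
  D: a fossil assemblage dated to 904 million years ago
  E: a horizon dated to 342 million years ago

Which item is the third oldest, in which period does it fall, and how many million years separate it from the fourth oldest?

Larger Ma means older, so oldest first: D 904 > B 669 > A 477.3 > C 435.5 > E 342.
Counting 3 along gives A (477.3 Ma); the excerpt puts that inside the Ordovician, 485.4–443.8 Ma.
Next in line is C (435.5 Ma), and 477.3 − 435.5 = 41.8 Myr.

A, in the Ordovician; 41.8 million years to C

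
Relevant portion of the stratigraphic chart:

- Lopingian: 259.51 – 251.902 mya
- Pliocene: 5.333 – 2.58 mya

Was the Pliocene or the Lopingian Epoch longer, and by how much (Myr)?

Lopingian, by 4.855 million years

Pliocene: 5.333 − 2.58 = 2.753 Myr.
Lopingian: 259.51 − 251.902 = 7.608 Myr.
Difference: 7.608 − 2.753 = 4.855 Myr, so the Lopingian was longer.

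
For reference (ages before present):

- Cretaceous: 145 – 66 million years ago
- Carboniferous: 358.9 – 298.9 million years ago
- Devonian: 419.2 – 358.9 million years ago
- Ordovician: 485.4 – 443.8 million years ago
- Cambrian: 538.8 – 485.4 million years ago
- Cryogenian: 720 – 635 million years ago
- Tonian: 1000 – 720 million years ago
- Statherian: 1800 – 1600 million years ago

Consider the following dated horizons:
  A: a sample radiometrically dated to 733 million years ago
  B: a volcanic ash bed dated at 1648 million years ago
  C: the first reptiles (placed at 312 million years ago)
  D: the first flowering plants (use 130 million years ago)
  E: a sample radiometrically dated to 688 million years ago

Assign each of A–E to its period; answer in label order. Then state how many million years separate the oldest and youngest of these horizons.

Match each age against the start–end ranges in the excerpt: A = 733 Ma → Tonian (1000–720); B = 1648 Ma → Statherian (1800–1600); C = 312 Ma → Carboniferous (358.9–298.9); D = 130 Ma → Cretaceous (145–66); E = 688 Ma → Cryogenian (720–635).
The largest age is 1648 Ma and the smallest is 130 Ma; their difference is 1518 Myr.

A — Tonian; B — Statherian; C — Carboniferous; D — Cretaceous; E — Cryogenian; span 1518 million years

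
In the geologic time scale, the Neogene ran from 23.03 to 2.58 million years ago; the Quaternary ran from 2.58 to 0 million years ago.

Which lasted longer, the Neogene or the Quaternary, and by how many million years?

Neogene, by 17.87 million years

Neogene: 23.03 − 2.58 = 20.45 Myr.
Quaternary: 2.58 − 0 = 2.58 Myr.
Difference: 20.45 − 2.58 = 17.87 Myr, so the Neogene was longer.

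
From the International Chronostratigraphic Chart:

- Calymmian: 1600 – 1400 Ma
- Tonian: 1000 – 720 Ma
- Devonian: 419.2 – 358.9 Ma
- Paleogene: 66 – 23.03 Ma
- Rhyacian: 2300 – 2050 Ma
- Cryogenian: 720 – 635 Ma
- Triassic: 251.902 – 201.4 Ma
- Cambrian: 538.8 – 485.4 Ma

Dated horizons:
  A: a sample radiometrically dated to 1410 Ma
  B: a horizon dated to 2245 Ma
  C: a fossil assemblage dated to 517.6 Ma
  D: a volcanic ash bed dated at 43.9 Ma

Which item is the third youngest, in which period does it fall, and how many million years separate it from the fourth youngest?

Sorted youngest-first by Ma: D (43.9), C (517.6), A (1410), B (2245).
The third youngest is A at 1410 Ma, which lies in 1600–1400 Ma: the Calymmian.
The fourth youngest is B at 2245 Ma; separation = |1410 − 2245| = 835 Myr.

A, in the Calymmian; 835 million years to B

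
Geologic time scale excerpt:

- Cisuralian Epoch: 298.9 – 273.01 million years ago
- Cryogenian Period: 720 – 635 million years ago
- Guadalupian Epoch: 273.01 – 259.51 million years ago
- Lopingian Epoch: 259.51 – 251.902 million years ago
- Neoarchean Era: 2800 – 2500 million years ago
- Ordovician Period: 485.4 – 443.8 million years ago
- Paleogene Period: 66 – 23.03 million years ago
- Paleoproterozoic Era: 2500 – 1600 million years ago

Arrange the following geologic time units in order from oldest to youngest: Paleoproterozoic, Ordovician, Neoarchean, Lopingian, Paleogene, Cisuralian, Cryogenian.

Neoarchean, Paleoproterozoic, Cryogenian, Ordovician, Cisuralian, Lopingian, Paleogene

Read off each span (Ma): Paleoproterozoic 2500–1600; Ordovician 485.4–443.8; Neoarchean 2800–2500; Lopingian 259.51–251.902; Paleogene 66–23.03; Cisuralian 298.9–273.01; Cryogenian 720–635.
Larger Ma is older, so oldest→youngest is Neoarchean, Paleoproterozoic, Cryogenian, Ordovician, Cisuralian, Lopingian, Paleogene.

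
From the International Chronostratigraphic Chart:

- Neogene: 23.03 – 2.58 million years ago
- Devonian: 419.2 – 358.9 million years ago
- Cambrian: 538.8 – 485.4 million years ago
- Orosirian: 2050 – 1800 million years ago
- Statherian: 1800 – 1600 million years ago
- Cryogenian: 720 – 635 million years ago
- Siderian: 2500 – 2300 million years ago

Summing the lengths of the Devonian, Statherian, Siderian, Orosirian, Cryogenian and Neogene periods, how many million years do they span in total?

Duration is start − end for each: (419.2 − 358.9) + (1800 − 1600) + (2500 − 2300) + (2050 − 1800) + (720 − 635) + (23.03 − 2.58).
That is 60.3 + 200 + 200 + 250 + 85 + 20.45, which totals 815.75 million years.

815.75 million years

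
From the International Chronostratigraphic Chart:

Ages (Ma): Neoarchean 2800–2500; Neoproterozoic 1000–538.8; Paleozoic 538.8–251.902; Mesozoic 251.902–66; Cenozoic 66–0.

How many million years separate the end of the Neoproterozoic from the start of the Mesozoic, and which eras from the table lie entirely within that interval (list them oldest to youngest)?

End of Neoproterozoic = 538.8 Ma; start of Mesozoic = 251.902 Ma.
Gap = 538.8 − 251.902 = 286.898 Myr.
Eras wholly inside 538.8–251.902 Ma: Paleozoic (538.8–251.902).

286.898 million years; Paleozoic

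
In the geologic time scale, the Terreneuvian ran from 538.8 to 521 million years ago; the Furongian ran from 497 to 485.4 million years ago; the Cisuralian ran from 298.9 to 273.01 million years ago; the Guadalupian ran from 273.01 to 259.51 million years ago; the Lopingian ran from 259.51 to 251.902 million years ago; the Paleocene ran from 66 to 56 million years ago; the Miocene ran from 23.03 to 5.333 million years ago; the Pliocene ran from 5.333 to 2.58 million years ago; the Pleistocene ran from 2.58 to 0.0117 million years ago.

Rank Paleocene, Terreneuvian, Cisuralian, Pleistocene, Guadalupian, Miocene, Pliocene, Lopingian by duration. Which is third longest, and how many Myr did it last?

Miocene, 17.697 million years

Start − end for each: Paleocene 66 − 56 = 10; Terreneuvian 538.8 − 521 = 17.8; Cisuralian 298.9 − 273.01 = 25.89; Pleistocene 2.58 − 0.0117 = 2.5683; Guadalupian 273.01 − 259.51 = 13.5; Miocene 23.03 − 5.333 = 17.697; Pliocene 5.333 − 2.58 = 2.753; Lopingian 259.51 − 251.902 = 7.608.
Ranking these from longest: Cisuralian > Terreneuvian > Miocene > Guadalupian > Paleocene > Lopingian > Pliocene > Pleistocene.
Position 3 in that ranking is Miocene, which lasted 17.697 Myr.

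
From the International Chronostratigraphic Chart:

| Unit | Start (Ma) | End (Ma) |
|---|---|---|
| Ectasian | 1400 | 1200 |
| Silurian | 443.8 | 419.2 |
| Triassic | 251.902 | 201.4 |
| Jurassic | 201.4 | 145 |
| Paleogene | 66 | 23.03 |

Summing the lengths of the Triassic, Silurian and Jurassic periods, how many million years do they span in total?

Each duration: Triassic = 50.502; Silurian = 24.6; Jurassic = 56.4.
Sum: 50.502 + 24.6 + 56.4 = 131.502 Myr.

131.502 million years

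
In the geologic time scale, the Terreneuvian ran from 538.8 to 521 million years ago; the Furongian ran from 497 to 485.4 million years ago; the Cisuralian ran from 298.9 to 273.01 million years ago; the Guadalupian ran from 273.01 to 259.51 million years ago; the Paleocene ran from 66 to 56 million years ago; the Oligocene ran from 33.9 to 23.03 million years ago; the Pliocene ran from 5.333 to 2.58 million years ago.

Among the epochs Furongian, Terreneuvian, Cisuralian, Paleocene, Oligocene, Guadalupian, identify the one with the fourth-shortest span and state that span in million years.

Guadalupian, 13.5 million years

Durations: Furongian 11.6; Terreneuvian 17.8; Cisuralian 25.89; Paleocene 10; Oligocene 10.87; Guadalupian 13.5 Myr.
Sorted shortest-first: Paleocene (10), Oligocene (10.87), Furongian (11.6), Guadalupian (13.5), Terreneuvian (17.8), Cisuralian (25.89).
The fourth shortest is Guadalupian at 13.5 Myr.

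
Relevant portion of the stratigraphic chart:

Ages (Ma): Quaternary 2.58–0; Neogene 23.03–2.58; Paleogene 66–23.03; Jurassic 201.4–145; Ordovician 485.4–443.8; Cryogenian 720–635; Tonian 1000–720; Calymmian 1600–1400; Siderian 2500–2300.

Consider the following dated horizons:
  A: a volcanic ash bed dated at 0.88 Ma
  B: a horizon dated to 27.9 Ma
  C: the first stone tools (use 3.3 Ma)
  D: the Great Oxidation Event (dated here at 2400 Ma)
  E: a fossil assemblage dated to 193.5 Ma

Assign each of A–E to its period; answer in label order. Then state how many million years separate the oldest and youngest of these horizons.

A: 0.88 Ma lies in 2.58–0 Ma, so Quaternary.
B: 27.9 Ma lies in 66–23.03 Ma, so Paleogene.
C: 3.3 Ma lies in 23.03–2.58 Ma, so Neogene.
D: 2400 Ma lies in 2500–2300 Ma, so Siderian.
E: 193.5 Ma lies in 201.4–145 Ma, so Jurassic.
Oldest = 2400 Ma, youngest = 0.88 Ma → span 2399.12 Myr.

A — Quaternary; B — Paleogene; C — Neogene; D — Siderian; E — Jurassic; span 2399.12 million years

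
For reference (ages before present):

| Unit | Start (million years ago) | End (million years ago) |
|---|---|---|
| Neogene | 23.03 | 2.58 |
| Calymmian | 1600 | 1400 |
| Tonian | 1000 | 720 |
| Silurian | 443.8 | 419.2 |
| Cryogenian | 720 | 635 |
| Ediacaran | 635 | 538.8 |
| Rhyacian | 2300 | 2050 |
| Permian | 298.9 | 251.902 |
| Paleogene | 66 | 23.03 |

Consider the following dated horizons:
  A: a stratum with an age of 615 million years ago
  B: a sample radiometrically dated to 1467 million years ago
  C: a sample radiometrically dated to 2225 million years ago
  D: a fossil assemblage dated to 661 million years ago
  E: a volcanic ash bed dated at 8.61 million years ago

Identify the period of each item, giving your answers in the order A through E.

Match each age against the start–end ranges in the excerpt: A = 615 Ma → Ediacaran (635–538.8); B = 1467 Ma → Calymmian (1600–1400); C = 2225 Ma → Rhyacian (2300–2050); D = 661 Ma → Cryogenian (720–635); E = 8.61 Ma → Neogene (23.03–2.58).

A — Ediacaran; B — Calymmian; C — Rhyacian; D — Cryogenian; E — Neogene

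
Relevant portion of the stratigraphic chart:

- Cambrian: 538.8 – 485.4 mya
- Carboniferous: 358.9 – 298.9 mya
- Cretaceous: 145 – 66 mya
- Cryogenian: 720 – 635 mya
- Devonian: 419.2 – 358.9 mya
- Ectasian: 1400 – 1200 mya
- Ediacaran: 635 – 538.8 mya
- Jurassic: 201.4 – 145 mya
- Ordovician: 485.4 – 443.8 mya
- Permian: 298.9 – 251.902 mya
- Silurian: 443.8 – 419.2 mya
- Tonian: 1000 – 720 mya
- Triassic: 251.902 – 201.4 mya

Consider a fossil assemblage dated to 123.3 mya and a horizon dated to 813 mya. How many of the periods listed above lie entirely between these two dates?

813 Ma sits inside the Tonian (1000–720) and 123.3 Ma inside the Cretaceous (145–66); neither of those is wholly between the two dates.
The listed periods lying completely between them are Cryogenian, Ediacaran, Cambrian, Ordovician, Silurian, Devonian, Carboniferous, Permian, Triassic, Jurassic — 10 in all.

10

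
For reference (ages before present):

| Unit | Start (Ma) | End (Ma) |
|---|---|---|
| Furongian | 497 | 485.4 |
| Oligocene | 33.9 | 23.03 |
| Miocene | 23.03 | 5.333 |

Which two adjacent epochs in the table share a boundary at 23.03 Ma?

The Oligocene ends at 23.03 Ma and the Miocene begins at 23.03 Ma, so they share that boundary.

Oligocene and Miocene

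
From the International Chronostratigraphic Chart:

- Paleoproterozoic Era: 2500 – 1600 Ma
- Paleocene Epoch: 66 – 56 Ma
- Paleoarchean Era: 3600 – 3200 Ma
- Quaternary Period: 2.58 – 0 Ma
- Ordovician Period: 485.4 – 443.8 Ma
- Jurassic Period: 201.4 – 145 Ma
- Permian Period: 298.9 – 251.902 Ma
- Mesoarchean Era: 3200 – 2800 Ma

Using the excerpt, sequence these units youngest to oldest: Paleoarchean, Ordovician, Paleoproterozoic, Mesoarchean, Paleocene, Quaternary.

Read off each span (Ma): Paleoarchean 3600–3200; Ordovician 485.4–443.8; Paleoproterozoic 2500–1600; Mesoarchean 3200–2800; Paleocene 66–56; Quaternary 2.58–0.
Larger Ma is older, so oldest→youngest is Paleoarchean, Mesoarchean, Paleoproterozoic, Ordovician, Paleocene, Quaternary; reverse it for youngest→oldest.

Quaternary, Paleocene, Ordovician, Paleoproterozoic, Mesoarchean, Paleoarchean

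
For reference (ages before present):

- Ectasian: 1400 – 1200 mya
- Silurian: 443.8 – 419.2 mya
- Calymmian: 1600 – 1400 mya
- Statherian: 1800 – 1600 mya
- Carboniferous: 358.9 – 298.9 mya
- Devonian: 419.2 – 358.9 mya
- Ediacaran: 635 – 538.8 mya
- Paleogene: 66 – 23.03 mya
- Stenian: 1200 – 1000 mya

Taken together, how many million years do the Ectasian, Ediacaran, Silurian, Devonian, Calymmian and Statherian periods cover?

Each duration: Ectasian = 200; Ediacaran = 96.2; Silurian = 24.6; Devonian = 60.3; Calymmian = 200; Statherian = 200.
Sum: 200 + 96.2 + 24.6 + 60.3 + 200 + 200 = 781.1 Myr.

781.1 million years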